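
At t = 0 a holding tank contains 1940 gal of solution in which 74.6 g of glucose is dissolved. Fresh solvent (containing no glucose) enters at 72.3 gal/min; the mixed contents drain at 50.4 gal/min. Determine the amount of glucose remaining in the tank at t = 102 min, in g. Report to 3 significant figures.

Let m(t) be the amount of glucose. Volume: V(t) = V₀ + (Q_in − Q_out) t = 1940 + 21.900 t; V(102) = 4173.8 gal.
Solute balance: dm/dt = 0 − Q_out C = −Q_out m/V(t).
Separate: dm/m = −Q_out dt/V(t) ⇒ ln(m/m₀) = −(Q_out/(Q_in−Q_out)) ln(V/V₀).
m = m₀ (V₀/V)^(Q_out/(Q_in−Q_out)) = 74.6 × (1940/4173.8)^(2.3014) = 12.794 g.

12.8 g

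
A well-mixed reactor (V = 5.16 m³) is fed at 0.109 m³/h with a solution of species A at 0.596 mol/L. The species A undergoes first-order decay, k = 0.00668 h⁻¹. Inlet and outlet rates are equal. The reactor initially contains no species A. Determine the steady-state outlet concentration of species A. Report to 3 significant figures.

0.453 mol/L

Accumulation = in − out − consumed: V dC/dt = Q C_in − Q C − k V C.
Steady state (dC/dt = 0): C_ss = Q C_in/(Q + kV) = C_in/(1 + kV/Q).
C_ss = 0.109·0.596/(0.109 + 0.00668·5.16) = 0.064964/0.14347 = 0.45281 mol/L.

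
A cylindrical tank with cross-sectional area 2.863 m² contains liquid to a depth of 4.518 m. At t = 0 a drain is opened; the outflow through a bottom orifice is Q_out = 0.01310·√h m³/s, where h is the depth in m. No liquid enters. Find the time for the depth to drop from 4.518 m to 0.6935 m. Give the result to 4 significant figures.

565.1 s

With no inflow, A dh/dt = −0.01310 √h.
∫ h^(−1/2) dh = −(0.01310/A) ∫ dt, giving 2√h = 2√h₀ − (0.01310/A) t.
t = 2A(√h₀ − √h)/0.01310 = 2·2.863·(√4.518 − √0.6935)/0.01310
  = 5.72600 × (2.12556 − 0.832766) / 0.01310 = 565.079 s.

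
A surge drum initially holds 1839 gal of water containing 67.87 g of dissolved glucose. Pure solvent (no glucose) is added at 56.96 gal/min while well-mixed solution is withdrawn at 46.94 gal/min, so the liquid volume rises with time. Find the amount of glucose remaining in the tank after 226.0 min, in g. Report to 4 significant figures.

1.580 g

Let m(t) be the amount of glucose. Volume: V(t) = V₀ + (Q_in − Q_out) t = 1839 + 10.0200 t; V(226.0) = 4103.52 gal.
Species balance (pure solvent in): dm/dt = −Q_out · m/V(t).
dm/m = −Q_out dt/(V₀ + 10.0200 t); integrating gives ln(m/m₀) = −(Q_out/(Q_in−Q_out)) ln(V/V₀).
m = m₀ (V₀/V)^(Q_out/(Q_in−Q_out)) = 67.87 × (1839/4103.52)^(4.68463) = 1.58028 g.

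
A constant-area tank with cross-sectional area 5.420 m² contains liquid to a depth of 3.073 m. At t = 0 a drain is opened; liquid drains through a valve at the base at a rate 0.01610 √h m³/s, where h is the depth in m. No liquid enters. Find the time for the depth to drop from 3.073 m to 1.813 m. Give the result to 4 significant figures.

273.7 s

Volume balance on the tank: A dh/dt = −0.01610 √h.
∫ h^(−1/2) dh = −(0.01610/A) ∫ dt, giving 2√h = 2√h₀ − (0.01610/A) t.
t = 2A(√h₀ − √h)/0.01610 = 2·5.420·(√3.073 − √1.813)/0.01610
  = 10.8400 × (1.75300 − 1.34648) / 0.01610 = 273.707 s.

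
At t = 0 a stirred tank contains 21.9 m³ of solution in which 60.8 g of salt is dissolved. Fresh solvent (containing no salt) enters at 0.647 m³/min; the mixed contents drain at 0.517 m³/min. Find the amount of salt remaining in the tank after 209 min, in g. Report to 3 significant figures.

Total volume: dV/dt = Q_in − Q_out = 0.13000 m³/min, so V(t) = 21.9 + 0.13000 t and V(209) = 49.070 m³.
Species balance (pure solvent in): dm/dt = −Q_out · m/V(t).
Separate: dm/m = −Q_out dt/V(t) ⇒ ln(m/m₀) = −(Q_out/(Q_in−Q_out)) ln(V/V₀).
m = m₀ (V₀/V)^(Q_out/(Q_in−Q_out)) = 60.8 × (21.9/49.070)^(3.9769) = 2.4575 g.

2.46 g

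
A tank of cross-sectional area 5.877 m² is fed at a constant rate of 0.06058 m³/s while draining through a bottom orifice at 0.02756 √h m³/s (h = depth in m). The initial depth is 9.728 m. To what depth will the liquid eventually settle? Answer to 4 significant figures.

4.832 m

A dh/dt = Q_in − 0.02756 √h. Steady state requires inflow = outflow:
Q_in = 0.02756 √h_ss ⇒ √h_ss = 0.06058/0.02756 = 2.19811.
h_ss = 2.19811² = 4.83170 m. (Since h₀ = 9.728 m > h_ss, the level will fall toward this value.)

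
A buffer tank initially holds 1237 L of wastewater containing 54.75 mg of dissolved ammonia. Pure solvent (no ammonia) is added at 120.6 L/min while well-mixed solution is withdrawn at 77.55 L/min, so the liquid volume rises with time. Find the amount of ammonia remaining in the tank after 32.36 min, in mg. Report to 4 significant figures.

14.07 mg

Total volume: dV/dt = Q_in − Q_out = 43.0500 L/min, so V(t) = 1237 + 43.0500 t and V(32.36) = 2630.10 L.
Solute balance: dm/dt = 0 − Q_out C = −Q_out m/V(t).
dm/m = −Q_out dt/(V₀ + 43.0500 t); integrating gives ln(m/m₀) = −(Q_out/(Q_in−Q_out)) ln(V/V₀).
m = m₀ (V₀/V)^(Q_out/(Q_in−Q_out)) = 54.75 × (1237/2630.10)^(1.80139) = 14.0684 mg.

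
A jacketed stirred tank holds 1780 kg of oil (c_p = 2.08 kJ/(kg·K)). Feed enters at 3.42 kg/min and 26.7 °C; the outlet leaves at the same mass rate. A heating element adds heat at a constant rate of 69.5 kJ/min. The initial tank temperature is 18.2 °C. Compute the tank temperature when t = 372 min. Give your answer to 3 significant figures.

27.5 °C

First-law balance (no shaft work): M c_p dT/dt = ṁ c_p (T_in − T) + 69.5.
Rearrange: dT/dt = (T_ss − T)/τ with τ = M/ṁ = 520.47 min and T_ss = T_in + Q̇/(ṁ c_p) = 36.470 °C.
Solution: T(t) = T_ss + (T₀ − T_ss) e^(−t/τ).
T(372) = 36.470 + (-18.270)·e^(−372/520.47) = 36.470 + (-18.270)·0.48932 = 27.530 °C.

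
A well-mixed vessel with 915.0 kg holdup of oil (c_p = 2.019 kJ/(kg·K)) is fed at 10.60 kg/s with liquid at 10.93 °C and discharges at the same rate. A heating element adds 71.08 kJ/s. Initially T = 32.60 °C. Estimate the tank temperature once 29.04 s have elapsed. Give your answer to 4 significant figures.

Heat balance on the well-mixed liquid: M c_p dT/dt = ṁ c_p (T_in − T) + 71.08.
τ = M/ṁ = 86.3208 s; T_ss = T_in + Q̇/(ṁ c_p) = 10.93 + 71.08/(10.60·2.019) = 14.2513 °C.
Integrating: T(t) = T_ss + (T₀ − T_ss) e^(−t/τ).
T(29.04) = 14.2513 + (18.3487)·e^(−29.04/86.3208) = 14.2513 + (18.3487)·0.714323 = 27.3582 °C.

27.36 °C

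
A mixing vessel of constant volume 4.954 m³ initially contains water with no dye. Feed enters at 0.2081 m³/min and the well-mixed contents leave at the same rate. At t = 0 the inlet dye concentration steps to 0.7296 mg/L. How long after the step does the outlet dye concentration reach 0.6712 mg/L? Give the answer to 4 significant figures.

60.11 min

Species balance on the tank: V dC/dt = Q(C_in − C), so τ = V/Q = 23.8059 min.
C(t) = C_in + (C₀ − C_in) e^(−t/τ). Set C = 0.6712 and solve for t:
e^(−t/τ) = (C − C_in)/(C₀ − C_in) = (0.6712 − 0.7296)/(0 − 0.7296) = 0.0800439
t = −τ ln(…) = 23.8059 × 2.52518 = 60.1141 min.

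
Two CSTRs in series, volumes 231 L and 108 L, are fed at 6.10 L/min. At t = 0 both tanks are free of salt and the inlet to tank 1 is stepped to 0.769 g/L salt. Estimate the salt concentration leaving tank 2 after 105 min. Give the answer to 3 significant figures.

0.681 g/L

Species balance on tank i: dCᵢ/dt = (Cᵢ₋₁ − Cᵢ)/τᵢ with τᵢ = Vᵢ/Q.
τ₁ = 231/6.10 = 37.869 min; τ₂ = 108/6.10 = 17.705 min.
Solving the cascade with C₁(0)=C₂(0)=0 gives C₂(t) = C_in[1 − (τ₁ e^(−t/τ₁) − τ₂ e^(−t/τ₂))/(τ₁ − τ₂)].
At t = 105: e^(−t/τ₁) = 0.062491, e^(−t/τ₂) = 0.0026570.
C₂ = 0.769·[1 − (37.869·0.062491 − 17.705·0.0026570)/(20.164)] = 0.769·0.88497 = 0.68054 g/L.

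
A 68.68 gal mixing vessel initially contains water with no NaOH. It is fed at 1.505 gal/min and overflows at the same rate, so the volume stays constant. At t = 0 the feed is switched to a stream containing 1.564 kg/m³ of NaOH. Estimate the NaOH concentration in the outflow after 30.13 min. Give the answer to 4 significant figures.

0.7558 kg/m³

Species balance on the tank: V dC/dt = Q(C_in − C).
Rewrite as dC/dt + C/τ = C_in/τ, τ = V/Q = 45.6346 min.
C approaches C_in exponentially: C(t) = C_in + (C₀ − C_in) e^(−t/τ).
C(30.13) = 1.564 + (0 − 1.564)·e^(−30.13/45.6346) = 1.564 + (-1.56400)·0.516725 = 0.755843 kg/m³.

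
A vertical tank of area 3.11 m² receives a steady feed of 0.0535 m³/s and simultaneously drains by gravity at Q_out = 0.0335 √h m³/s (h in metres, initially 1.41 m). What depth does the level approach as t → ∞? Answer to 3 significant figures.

A dh/dt = Q_in − 0.0335 √h. Steady state requires inflow = outflow:
Q_in = 0.0335 √h_ss ⇒ √h_ss = 0.0535/0.0335 = 1.5970.
h_ss = 1.5970² = 2.5505 m. (Since h₀ = 1.41 m < h_ss, the level will rise toward this value.)

2.55 m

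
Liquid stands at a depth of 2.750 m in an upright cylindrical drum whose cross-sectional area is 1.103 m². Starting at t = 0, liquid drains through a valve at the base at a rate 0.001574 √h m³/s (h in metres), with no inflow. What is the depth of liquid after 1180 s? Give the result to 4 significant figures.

A dh/dt = −Q_out = −0.001574 √h.
∫ h^(−1/2) dh = −(0.001574/A) ∫ dt, giving 2√h = 2√h₀ − (0.001574/A) t.
√h = √2.750 − 0.001574·1180/(2·1.103) = 1.65831 − 0.841940 = 0.816372.
h = 0.816372² = 0.666464 m.

0.6665 m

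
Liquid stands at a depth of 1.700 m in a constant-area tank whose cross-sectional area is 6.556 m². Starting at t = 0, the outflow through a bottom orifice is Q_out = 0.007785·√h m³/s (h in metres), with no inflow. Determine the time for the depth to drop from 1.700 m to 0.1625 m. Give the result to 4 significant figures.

1517 s

A dh/dt = −Q_out = −0.007785 √h.
∫ h^(−1/2) dh = −(0.007785/A) ∫ dt, giving 2√h = 2√h₀ − (0.007785/A) t.
t = 2A(√h₀ − √h)/0.007785 = 2·6.556·(√1.700 − √0.1625)/0.007785
  = 13.1120 × (1.30384 − 0.403113) / 0.007785 = 1517.06 s.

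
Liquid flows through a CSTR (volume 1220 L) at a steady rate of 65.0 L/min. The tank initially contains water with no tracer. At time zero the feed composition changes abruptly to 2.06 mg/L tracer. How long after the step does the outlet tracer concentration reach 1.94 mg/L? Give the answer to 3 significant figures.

Transient balance on the dissolved component: V dC/dt = Q(C_in − C), so τ = V/Q = 18.769 min.
C(t) = C_in + (C₀ − C_in) e^(−t/τ). Set C = 1.94 and solve for t:
e^(−t/τ) = (C − C_in)/(C₀ − C_in) = (1.94 − 2.06)/(0 − 2.06) = 0.058252
t = −τ ln(…) = 18.769 × 2.8430 = 53.360 min.

53.4 min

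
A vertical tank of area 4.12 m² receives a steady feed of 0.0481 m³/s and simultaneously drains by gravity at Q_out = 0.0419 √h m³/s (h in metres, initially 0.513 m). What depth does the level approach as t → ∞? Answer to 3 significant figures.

1.32 m

Level balance: A dh/dt = 0.0481 − 0.0419 √h. Setting dh/dt = 0:
Q_in = 0.0419 √h_ss ⇒ √h_ss = 0.0481/0.0419 = 1.1480.
h_ss = 1.1480² = 1.3178 m. (Since h₀ = 0.513 m < h_ss, the level will rise toward this value.)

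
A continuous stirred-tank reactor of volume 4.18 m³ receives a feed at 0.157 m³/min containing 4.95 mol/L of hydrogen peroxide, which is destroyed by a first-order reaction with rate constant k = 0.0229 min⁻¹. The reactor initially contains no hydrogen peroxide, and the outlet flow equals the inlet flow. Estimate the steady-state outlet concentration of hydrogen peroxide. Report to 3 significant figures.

3.08 mol/L

Accumulation = in − out − consumed: V dC/dt = Q C_in − Q C − k V C.
At steady state: 0 = Q C_in − (Q + kV) C_ss, so C_ss = Q C_in/(Q + kV).
C_ss = 0.157·4.95/(0.157 + 0.0229·4.18) = 0.77715/0.25272 = 3.0751 mol/L.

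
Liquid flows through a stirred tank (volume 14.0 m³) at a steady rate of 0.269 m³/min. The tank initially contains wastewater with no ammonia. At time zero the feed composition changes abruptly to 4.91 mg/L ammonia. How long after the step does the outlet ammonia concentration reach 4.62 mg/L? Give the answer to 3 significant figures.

147 min

Species balance: V dC/dt = Q(C_in − C) ⇒ τ = V/Q = 52.045 min.
C(t) = C_in + (C₀ − C_in) e^(−t/τ). Set C = 4.62 and solve for t:
e^(−t/τ) = (C − C_in)/(C₀ − C_in) = (4.62 − 4.91)/(0 − 4.91) = 0.059063
t = −τ ln(…) = 52.045 × 2.8291 = 147.24 min.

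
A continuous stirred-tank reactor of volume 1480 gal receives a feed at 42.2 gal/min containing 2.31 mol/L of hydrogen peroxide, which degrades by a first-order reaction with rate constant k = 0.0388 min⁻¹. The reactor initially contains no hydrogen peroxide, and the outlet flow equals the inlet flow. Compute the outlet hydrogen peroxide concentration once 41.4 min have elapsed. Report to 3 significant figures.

Species balance: V dC/dt = Q C_in − Q C − k V C.
dC/dt = (Q/V) C_in − (Q/V + k) C; effective rate a = Q/V + k = 0.028514 + 0.0388 = 0.067314 min⁻¹.
C_ss = Q C_in/(Q + kV) = 0.97850 mol/L; C(t) = C_ss + (C₀ − C_ss) e^(−a t).
C(41.4) = 0.97850 + (-0.97850)·e^(−0.067314·41.4) = 0.97850 + (-0.97850)·0.061619 = 0.91820 mol/L.

0.918 mol/L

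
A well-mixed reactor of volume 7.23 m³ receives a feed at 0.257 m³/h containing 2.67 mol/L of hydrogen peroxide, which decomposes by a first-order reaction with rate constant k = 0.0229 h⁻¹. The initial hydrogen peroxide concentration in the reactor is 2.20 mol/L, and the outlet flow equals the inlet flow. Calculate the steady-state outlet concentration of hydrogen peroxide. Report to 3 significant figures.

Accumulation = in − out − consumed: V dC/dt = Q C_in − Q C − k V C.
At steady state: 0 = Q C_in − (Q + kV) C_ss, so C_ss = Q C_in/(Q + kV).
C_ss = 0.257·2.67/(0.257 + 0.0229·7.23) = 0.68619/0.42257 = 1.6239 mol/L.

1.62 mol/L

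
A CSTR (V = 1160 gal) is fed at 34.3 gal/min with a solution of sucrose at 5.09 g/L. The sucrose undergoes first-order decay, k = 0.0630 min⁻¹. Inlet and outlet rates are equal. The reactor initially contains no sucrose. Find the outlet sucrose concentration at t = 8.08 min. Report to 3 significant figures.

Species balance: V dC/dt = Q C_in − Q C − k V C.
dC/dt = (Q/V) C_in − (Q/V + k) C; effective rate a = Q/V + k = 0.029569 + 0.0630 = 0.092569 min⁻¹.
C_ss = Q C_in/(Q + kV) = 1.6259 g/L; C(t) = C_ss + (C₀ − C_ss) e^(−a t).
C(8.08) = 1.6259 + (-1.6259)·e^(−0.092569·8.08) = 1.6259 + (-1.6259)·0.47333 = 0.85630 g/L.

0.856 g/L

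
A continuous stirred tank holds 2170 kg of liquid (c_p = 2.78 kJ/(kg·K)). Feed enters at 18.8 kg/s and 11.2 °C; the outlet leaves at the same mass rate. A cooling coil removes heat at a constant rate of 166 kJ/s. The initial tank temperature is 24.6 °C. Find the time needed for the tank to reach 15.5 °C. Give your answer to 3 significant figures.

Heat balance on the well-mixed liquid: M c_p dT/dt = ṁ c_p (T_in − T) − 166.
τ = M/ṁ = 115.43 s; T_ss = T_in − Q̇/(ṁ c_p) = 8.0238 °C.
T(t) = T_ss + (T₀ − T_ss) e^(−t/τ). Set T = 15.5:
e^(−t/τ) = (15.5 − 8.0238)/(24.6 − 8.0238) = 0.45102
t = −115.43 · ln(0.45102) = 91.907 s.

91.9 s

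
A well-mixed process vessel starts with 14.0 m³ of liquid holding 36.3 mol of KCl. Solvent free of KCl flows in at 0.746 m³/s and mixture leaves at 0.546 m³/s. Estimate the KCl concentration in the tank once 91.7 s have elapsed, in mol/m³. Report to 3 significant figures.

0.114 mol/m³

Total volume: dV/dt = Q_in − Q_out = 0.20000 m³/s, so V(t) = 14.0 + 0.20000 t and V(91.7) = 32.340 m³.
No KCl enters, so dm/dt = −Q_out · (m/V).
Separate: dm/m = −Q_out dt/V(t) ⇒ ln(m/m₀) = −(Q_out/(Q_in−Q_out)) ln(V/V₀).
m = m₀ (V₀/V)^(Q_out/(Q_in−Q_out)) = 36.3 × (14.0/32.340)^(2.7300) = 3.6919 mol.
C = m/V = 3.6919/32.340 = 0.11416 mol/m³.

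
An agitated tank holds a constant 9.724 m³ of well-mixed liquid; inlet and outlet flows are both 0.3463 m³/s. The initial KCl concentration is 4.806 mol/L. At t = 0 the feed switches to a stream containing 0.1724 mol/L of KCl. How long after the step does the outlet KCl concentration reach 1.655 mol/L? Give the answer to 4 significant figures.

32.00 s

Species balance: V dC/dt = Q(C_in − C) ⇒ τ = V/Q = 28.0797 s.
C(t) = C_in + (C₀ − C_in) e^(−t/τ). Set C = 1.655 and solve for t:
e^(−t/τ) = (C − C_in)/(C₀ − C_in) = (1.655 − 0.1724)/(4.806 − 0.1724) = 0.319967
t = −τ ln(…) = 28.0797 × 1.13954 = 31.9979 s.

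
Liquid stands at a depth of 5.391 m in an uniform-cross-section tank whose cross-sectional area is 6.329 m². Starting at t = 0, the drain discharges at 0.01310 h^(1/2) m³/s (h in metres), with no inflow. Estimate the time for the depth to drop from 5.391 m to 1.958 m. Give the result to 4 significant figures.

891.4 s

Accumulation of liquid (constant cross-section A): A dh/dt = −0.01310 √h.
∫ h^(−1/2) dh = −(0.01310/A) ∫ dt, giving 2√h = 2√h₀ − (0.01310/A) t.
t = 2A(√h₀ − √h)/0.01310 = 2·6.329·(√5.391 − √1.958)/0.01310
  = 12.6580 × (2.32185 − 1.39929) / 0.01310 = 891.439 s.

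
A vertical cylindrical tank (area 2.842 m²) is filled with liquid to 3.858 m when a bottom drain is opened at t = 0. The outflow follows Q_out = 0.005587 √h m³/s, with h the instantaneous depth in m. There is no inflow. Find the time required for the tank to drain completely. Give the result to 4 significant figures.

A dh/dt = −Q_out = −0.005587 √h.
This is separable: 2 d(√h)/dt = −0.005587/A, so √h = √h₀ − (0.005587/(2A)) t.
Tank is empty when √h = 0: t_empty = 2A√h₀/0.005587.
t_empty = 2·2.842·√3.858/0.005587 = 5.68400·1.96418/0.005587 = 1998.28 s.

1998 s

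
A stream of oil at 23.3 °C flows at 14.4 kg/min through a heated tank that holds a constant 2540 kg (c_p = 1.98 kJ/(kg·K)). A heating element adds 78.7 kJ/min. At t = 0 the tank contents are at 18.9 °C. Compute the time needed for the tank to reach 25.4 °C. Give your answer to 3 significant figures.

420 min

Heat balance on the well-mixed liquid: M c_p dT/dt = ṁ c_p (T_in − T) + 78.7.
τ = M/ṁ = 176.39 min; T_ss = T_in + Q̇/(ṁ c_p) = 26.060 °C.
T(t) = T_ss + (T₀ − T_ss) e^(−t/τ). Set T = 25.4:
e^(−t/τ) = (25.4 − 26.060)/(18.9 − 26.060) = 0.092209
t = −176.39 · ln(0.092209) = 420.46 min.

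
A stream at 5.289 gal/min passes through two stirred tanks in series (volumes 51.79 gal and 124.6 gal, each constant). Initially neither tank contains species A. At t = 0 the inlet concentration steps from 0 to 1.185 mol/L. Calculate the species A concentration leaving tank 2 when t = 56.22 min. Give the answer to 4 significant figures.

Each tank obeys Vᵢ dCᵢ/dt = Q(Cᵢ₋₁ − Cᵢ), so τᵢ = Vᵢ/Q.
τ₁ = 51.79/5.289 = 9.79202 min; τ₂ = 124.6/5.289 = 23.5583 min.
Tank 1: C₁ = C_in(1 − e^(−t/τ₁)). Tank 2 (τ₁ ≠ τ₂): C₂ = C_in[1 − (τ₁ e^(−t/τ₁) − τ₂ e^(−t/τ₂))/(τ₁ − τ₂)].
At t = 56.22: e^(−t/τ₁) = 0.00321024, e^(−t/τ₂) = 0.0919586.
C₂ = 1.185·[1 − (9.79202·0.00321024 − 23.5583·0.0919586)/(-13.7663)] = 1.185·0.844914 = 1.00122 mol/L.

1.001 mol/L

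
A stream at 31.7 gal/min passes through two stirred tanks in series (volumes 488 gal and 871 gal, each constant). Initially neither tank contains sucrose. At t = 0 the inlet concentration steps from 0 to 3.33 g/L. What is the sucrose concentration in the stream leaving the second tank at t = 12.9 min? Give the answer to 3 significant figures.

Time constants: τᵢ = Vᵢ/Q for each well-mixed tank.
τ₁ = 488/31.7 = 15.394 min; τ₂ = 871/31.7 = 27.476 min.
Tank 1: C₁ = C_in(1 − e^(−t/τ₁)). Tank 2 (τ₁ ≠ τ₂): C₂ = C_in[1 − (τ₁ e^(−t/τ₁) − τ₂ e^(−t/τ₂))/(τ₁ − τ₂)].
At t = 12.9: e^(−t/τ₁) = 0.43259, e^(−t/τ₂) = 0.62532.
C₂ = 3.33·[1 − (15.394·0.43259 − 27.476·0.62532)/(-12.082)] = 3.33·0.12911 = 0.42995 g/L.

0.430 g/L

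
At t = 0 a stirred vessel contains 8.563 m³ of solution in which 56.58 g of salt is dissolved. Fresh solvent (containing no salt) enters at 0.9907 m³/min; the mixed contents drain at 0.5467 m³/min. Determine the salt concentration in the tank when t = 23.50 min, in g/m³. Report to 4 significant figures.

Total volume: dV/dt = Q_in − Q_out = 0.444000 m³/min, so V(t) = 8.563 + 0.444000 t and V(23.50) = 18.9970 m³.
Species balance (pure solvent in): dm/dt = −Q_out · m/V(t).
dm/m = −Q_out dt/(V₀ + 0.444000 t); integrating gives ln(m/m₀) = −(Q_out/(Q_in−Q_out)) ln(V/V₀).
m = m₀ (V₀/V)^(Q_out/(Q_in−Q_out)) = 56.58 × (8.563/18.9970)^(1.23131) = 21.2109 g.
C = m/V = 21.2109/18.9970 = 1.11654 g/m³.

1.117 g/m³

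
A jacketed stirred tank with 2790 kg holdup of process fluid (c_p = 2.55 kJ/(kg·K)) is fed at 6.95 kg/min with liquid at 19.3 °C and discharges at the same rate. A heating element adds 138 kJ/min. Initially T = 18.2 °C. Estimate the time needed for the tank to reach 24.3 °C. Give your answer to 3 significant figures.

Unsteady energy balance on the tank contents: M c_p dT/dt = ṁ c_p (T_in − T) + 138.
τ = M/ṁ = 401.44 min; T_ss = T_in + Q̇/(ṁ c_p) = 27.087 °C.
T(t) = T_ss + (T₀ − T_ss) e^(−t/τ). Set T = 24.3:
e^(−t/τ) = (24.3 − 27.087)/(18.2 − 27.087) = 0.31358
t = −401.44 · ln(0.31358) = 465.55 min.

466 min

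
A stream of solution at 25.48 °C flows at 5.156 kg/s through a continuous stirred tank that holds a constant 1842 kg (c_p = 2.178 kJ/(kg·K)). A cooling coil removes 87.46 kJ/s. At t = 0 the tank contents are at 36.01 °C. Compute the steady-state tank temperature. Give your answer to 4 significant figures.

17.69 °C

M c_p dT/dt = ṁ c_p (T_in − T) − Q̇.
At steady state dT/dt = 0 ⇒ T_ss = T_in − Q̇/(ṁ c_p) = 25.48 − 87.46/(5.156·2.178) = 17.6918 °C.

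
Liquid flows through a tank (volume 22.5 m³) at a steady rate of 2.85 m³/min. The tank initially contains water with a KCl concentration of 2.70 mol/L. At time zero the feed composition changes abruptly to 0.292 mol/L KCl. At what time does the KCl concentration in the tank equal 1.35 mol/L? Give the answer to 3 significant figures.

6.49 min

Species balance: V dC/dt = Q(C_in − C) ⇒ τ = V/Q = 7.8947 min.
C(t) = C_in + (C₀ − C_in) e^(−t/τ). Set C = 1.35 and solve for t:
e^(−t/τ) = (C − C_in)/(C₀ − C_in) = (1.35 − 0.292)/(2.70 − 0.292) = 0.43937
t = −τ ln(…) = 7.8947 × 0.82242 = 6.4928 min.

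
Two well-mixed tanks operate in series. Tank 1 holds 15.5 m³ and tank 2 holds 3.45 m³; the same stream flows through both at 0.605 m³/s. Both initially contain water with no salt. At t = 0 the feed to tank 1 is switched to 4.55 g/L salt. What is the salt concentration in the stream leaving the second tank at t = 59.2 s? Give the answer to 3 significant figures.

3.97 g/L

Species balance on tank i: dCᵢ/dt = (Cᵢ₋₁ − Cᵢ)/τᵢ with τᵢ = Vᵢ/Q.
τ₁ = 15.5/0.605 = 25.620 s; τ₂ = 3.45/0.605 = 5.7025 s.
Tank 1: C₁ = C_in(1 − e^(−t/τ₁)). Tank 2 (τ₁ ≠ τ₂): C₂ = C_in[1 − (τ₁ e^(−t/τ₁) − τ₂ e^(−t/τ₂))/(τ₁ − τ₂)].
At t = 59.2: e^(−t/τ₁) = 0.099191, e^(−t/τ₂) = 3.1002e-05.
C₂ = 4.55·[1 − (25.620·0.099191 − 5.7025·3.1002e-05)/(19.917)] = 4.55·0.87242 = 3.9695 g/L.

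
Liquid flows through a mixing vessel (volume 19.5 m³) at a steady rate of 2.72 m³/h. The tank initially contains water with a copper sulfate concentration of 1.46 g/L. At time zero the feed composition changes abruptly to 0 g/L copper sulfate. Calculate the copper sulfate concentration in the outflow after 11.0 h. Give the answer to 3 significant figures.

0.315 g/L

Transient balance on the dissolved component: V dC/dt = Q(C_in − C).
So dC/dt = (C_in − C)/τ with τ = V/Q = 19.5/2.72 = 7.1691 h.
C approaches C_in exponentially: C(t) = C_in + (C₀ − C_in) e^(−t/τ).
C(11.0) = 0 + (1.46 − 0)·e^(−11.0/7.1691) = 0 + (1.4600)·0.21559 = 0.31477 g/L.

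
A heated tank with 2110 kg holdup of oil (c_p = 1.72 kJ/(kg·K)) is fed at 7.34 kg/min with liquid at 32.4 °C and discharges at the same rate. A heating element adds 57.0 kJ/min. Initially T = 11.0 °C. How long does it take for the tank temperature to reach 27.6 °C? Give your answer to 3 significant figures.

Energy balance: M c_p dT/dt = ṁ c_p (T_in − T) + 57.0.
τ = M/ṁ = 287.47 min; T_ss = T_in + Q̇/(ṁ c_p) = 36.915 °C.
T(t) = T_ss + (T₀ − T_ss) e^(−t/τ). Set T = 27.6:
e^(−t/τ) = (27.6 − 36.915)/(11.0 − 36.915) = 0.35944
t = −287.47 · ln(0.35944) = 294.14 min.

294 min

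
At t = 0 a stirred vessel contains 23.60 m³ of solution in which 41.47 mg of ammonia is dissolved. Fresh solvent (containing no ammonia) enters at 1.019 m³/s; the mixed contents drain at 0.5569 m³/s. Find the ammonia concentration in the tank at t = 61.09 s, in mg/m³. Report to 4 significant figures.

0.3100 mg/m³

Total volume: dV/dt = Q_in − Q_out = 0.462100 m³/s, so V(t) = 23.60 + 0.462100 t and V(61.09) = 51.8297 m³.
No ammonia enters, so dm/dt = −Q_out · (m/V).
dm/m = −Q_out dt/(V₀ + 0.462100 t); integrating gives ln(m/m₀) = −(Q_out/(Q_in−Q_out)) ln(V/V₀).
m = m₀ (V₀/V)^(Q_out/(Q_in−Q_out)) = 41.47 × (23.60/51.8297)^(1.20515) = 16.0685 mg.
C = m/V = 16.0685/51.8297 = 0.310024 mg/m³.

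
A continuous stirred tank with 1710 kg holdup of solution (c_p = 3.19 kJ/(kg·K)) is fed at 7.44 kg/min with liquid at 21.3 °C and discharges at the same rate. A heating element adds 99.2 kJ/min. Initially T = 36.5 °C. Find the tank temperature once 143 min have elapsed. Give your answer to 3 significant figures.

Unsteady energy balance on the tank contents: M c_p dT/dt = ṁ c_p (T_in − T) + 99.2.
τ = M/ṁ = 229.84 min; T_ss = T_in + Q̇/(ṁ c_p) = 21.3 + 99.2/(7.44·3.19) = 25.480 °C.
Integrating: T(t) = T_ss + (T₀ − T_ss) e^(−t/τ).
T(143) = 25.480 + (11.020)·e^(−143/229.84) = 25.480 + (11.020)·0.53678 = 31.395 °C.

31.4 °C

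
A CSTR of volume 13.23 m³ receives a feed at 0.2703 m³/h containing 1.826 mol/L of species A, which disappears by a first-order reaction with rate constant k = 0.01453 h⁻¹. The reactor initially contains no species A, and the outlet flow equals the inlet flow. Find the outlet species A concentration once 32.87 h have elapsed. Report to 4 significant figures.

0.7289 mol/L

Species balance: V dC/dt = Q C_in − Q C − k V C.
This is linear with rate a = Q/V + k = 0.0349608 h⁻¹.
C_ss = Q C_in/(Q + kV) = 1.06710 mol/L; C(t) = C_ss + (C₀ − C_ss) e^(−a t).
C(32.87) = 1.06710 + (-1.06710)·e^(−0.0349608·32.87) = 1.06710 + (-1.06710)·0.316902 = 0.728934 mol/L.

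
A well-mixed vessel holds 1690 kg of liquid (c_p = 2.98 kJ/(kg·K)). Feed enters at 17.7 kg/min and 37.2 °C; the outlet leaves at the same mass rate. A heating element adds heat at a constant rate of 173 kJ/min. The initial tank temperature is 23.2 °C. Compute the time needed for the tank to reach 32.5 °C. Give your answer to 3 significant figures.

73.8 min

M c_p dT/dt = ṁ c_p (T_in − T) + Q̇.
τ = M/ṁ = 95.480 min; T_ss = T_in + Q̇/(ṁ c_p) = 40.480 °C.
T(t) = T_ss + (T₀ − T_ss) e^(−t/τ). Set T = 32.5:
e^(−t/τ) = (32.5 − 40.480)/(23.2 − 40.480) = 0.46180
t = −95.480 · ln(0.46180) = 73.770 min.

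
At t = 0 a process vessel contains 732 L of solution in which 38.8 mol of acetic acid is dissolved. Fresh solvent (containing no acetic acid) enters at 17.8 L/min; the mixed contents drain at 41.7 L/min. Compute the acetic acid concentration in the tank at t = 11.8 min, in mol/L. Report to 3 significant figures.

Total volume: dV/dt = Q_in − Q_out = -23.900 L/min, so V(t) = 732 − 23.900 t and V(11.8) = 449.98 L.
No acetic acid enters, so dm/dt = −Q_out · (m/V).
Separate: dm/m = −Q_out dt/V(t) ⇒ ln(m/m₀) = −(Q_out/(Q_in−Q_out)) ln(V/V₀).
m = m₀ (V₀/V)^(Q_out/(Q_in−Q_out)) = 38.8 × (732/449.98)^(-1.7448) = 16.601 mol.
C = m/V = 16.601/449.98 = 0.036892 mol/L.

0.0369 mol/L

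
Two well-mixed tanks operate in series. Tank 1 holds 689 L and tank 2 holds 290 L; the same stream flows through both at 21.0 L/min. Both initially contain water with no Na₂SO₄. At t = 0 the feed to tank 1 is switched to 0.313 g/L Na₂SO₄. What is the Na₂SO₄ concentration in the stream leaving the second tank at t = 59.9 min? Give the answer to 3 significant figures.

Species balance on tank i: dCᵢ/dt = (Cᵢ₋₁ − Cᵢ)/τᵢ with τᵢ = Vᵢ/Q.
τ₁ = 689/21.0 = 32.810 min; τ₂ = 290/21.0 = 13.810 min.
Tank 1: C₁ = C_in(1 − e^(−t/τ₁)). Tank 2 (τ₁ ≠ τ₂): C₂ = C_in[1 − (τ₁ e^(−t/τ₁) − τ₂ e^(−t/τ₂))/(τ₁ − τ₂)].
At t = 59.9: e^(−t/τ₁) = 0.16111, e^(−t/τ₂) = 0.013068.
C₂ = 0.313·[1 − (32.810·0.16111 − 13.810·0.013068)/(19.000)] = 0.313·0.73130 = 0.22890 g/L.

0.229 g/L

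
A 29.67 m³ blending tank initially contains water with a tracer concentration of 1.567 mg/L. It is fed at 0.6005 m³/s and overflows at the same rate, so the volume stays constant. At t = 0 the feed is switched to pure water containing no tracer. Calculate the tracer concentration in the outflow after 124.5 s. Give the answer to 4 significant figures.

Species balance on the tank: V dC/dt = Q(C_in − C).
So dC/dt = (C_in − C)/τ with τ = V/Q = 29.67/0.6005 = 49.4088 s.
Integrating: C(t) = C_in + (C₀ − C_in) e^(−t/τ).
C(124.5) = 0 + (1.567 − 0)·e^(−124.5/49.4088) = 0 + (1.56700)·0.0804763 = 0.126106 mg/L.

0.1261 mg/L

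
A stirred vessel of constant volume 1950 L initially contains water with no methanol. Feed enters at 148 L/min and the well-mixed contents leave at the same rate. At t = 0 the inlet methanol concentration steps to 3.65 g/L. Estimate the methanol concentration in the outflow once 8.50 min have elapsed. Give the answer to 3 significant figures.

1.74 g/L

Accumulation = in − out for the solute gives V dC/dt = Q(C_in − C).
Time constant τ = V/Q = 1950/148 = 13.176 min.
Solution: C(t) = C_in + (C₀ − C_in) e^(−t/τ).
C(8.50) = 3.65 + (0 − 3.65)·e^(−8.50/13.176) = 3.65 + (-3.6500)·0.52460 = 1.7352 g/L.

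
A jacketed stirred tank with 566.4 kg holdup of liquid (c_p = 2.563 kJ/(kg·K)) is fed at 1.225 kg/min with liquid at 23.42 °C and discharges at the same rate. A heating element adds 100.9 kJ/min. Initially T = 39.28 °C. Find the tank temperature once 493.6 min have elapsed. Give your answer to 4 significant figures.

M c_p dT/dt = ṁ c_p (T_in − T) + Q̇.
Rearrange: dT/dt = (T_ss − T)/τ with τ = M/ṁ = 462.367 min and T_ss = T_in + Q̇/(ṁ c_p) = 55.5571 °C.
Solution: T(t) = T_ss + (T₀ − T_ss) e^(−t/τ).
T(493.6) = 55.5571 + (-16.2771)·e^(−493.6/462.367) = 55.5571 + (-16.2771)·0.343850 = 49.9602 °C.

49.96 °C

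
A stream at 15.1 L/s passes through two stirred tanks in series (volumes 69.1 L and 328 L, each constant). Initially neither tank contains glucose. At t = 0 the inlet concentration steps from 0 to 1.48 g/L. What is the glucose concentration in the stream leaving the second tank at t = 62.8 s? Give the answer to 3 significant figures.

1.38 g/L

Each tank obeys Vᵢ dCᵢ/dt = Q(Cᵢ₋₁ − Cᵢ), so τᵢ = Vᵢ/Q.
τ₁ = 69.1/15.1 = 4.5762 s; τ₂ = 328/15.1 = 21.722 s.
Tank 1: C₁ = C_in(1 − e^(−t/τ₁)). Tank 2 (τ₁ ≠ τ₂): C₂ = C_in[1 − (τ₁ e^(−t/τ₁) − τ₂ e^(−t/τ₂))/(τ₁ − τ₂)].
At t = 62.8: e^(−t/τ₁) = 1.0966e-06, e^(−t/τ₂) = 0.055515.
C₂ = 1.48·[1 − (4.5762·1.0966e-06 − 21.722·0.055515)/(-17.146)] = 1.48·0.92967 = 1.3759 g/L.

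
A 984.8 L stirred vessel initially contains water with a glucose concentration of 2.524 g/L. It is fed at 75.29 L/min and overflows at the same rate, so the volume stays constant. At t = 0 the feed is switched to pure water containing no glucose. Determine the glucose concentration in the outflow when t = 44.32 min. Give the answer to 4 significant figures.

0.08522 g/L

Mass balance on the solute (V constant): V dC/dt = Q(C_in − C).
Rewrite as dC/dt + C/τ = C_in/τ, τ = V/Q = 13.0801 min.
C approaches C_in exponentially: C(t) = C_in + (C₀ − C_in) e^(−t/τ).
C(44.32) = 0 + (2.524 − 0)·e^(−44.32/13.0801) = 0 + (2.52400)·0.0337641 = 0.0852207 g/L.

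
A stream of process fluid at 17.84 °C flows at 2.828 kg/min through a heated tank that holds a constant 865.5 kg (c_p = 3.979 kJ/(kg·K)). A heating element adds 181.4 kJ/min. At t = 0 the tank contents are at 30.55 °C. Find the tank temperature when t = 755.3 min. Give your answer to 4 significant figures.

Heat balance on the well-mixed liquid: M c_p dT/dt = ṁ c_p (T_in − T) + 181.4.
Rearrange: dT/dt = (T_ss − T)/τ with τ = M/ṁ = 306.047 min and T_ss = T_in + Q̇/(ṁ c_p) = 33.9607 °C.
Solution: T(t) = T_ss + (T₀ − T_ss) e^(−t/τ).
T(755.3) = 33.9607 + (-3.41070)·e^(−755.3/306.047) = 33.9607 + (-3.41070)·0.0847606 = 33.6716 °C.

33.67 °C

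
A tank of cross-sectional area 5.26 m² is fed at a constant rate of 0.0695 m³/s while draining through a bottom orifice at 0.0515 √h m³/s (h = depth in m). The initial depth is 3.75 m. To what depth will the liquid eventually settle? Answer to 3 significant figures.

1.82 m

Level balance: A dh/dt = 0.0695 − 0.0515 √h. Setting dh/dt = 0:
Q_in = 0.0515 √h_ss ⇒ √h_ss = 0.0695/0.0515 = 1.3495.
h_ss = 1.3495² = 1.8212 m. (Since h₀ = 3.75 m > h_ss, the level will fall toward this value.)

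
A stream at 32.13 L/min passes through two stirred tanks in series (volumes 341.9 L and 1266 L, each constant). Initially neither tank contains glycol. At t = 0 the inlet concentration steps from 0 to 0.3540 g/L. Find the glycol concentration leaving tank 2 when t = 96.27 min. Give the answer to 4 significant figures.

Species balance on tank i: dCᵢ/dt = (Cᵢ₋₁ − Cᵢ)/τᵢ with τᵢ = Vᵢ/Q.
τ₁ = 341.9/32.13 = 10.6411 min; τ₂ = 1266/32.13 = 39.4024 min.
Solving the cascade with C₁(0)=C₂(0)=0 gives C₂(t) = C_in[1 − (τ₁ e^(−t/τ₁) − τ₂ e^(−t/τ₂))/(τ₁ − τ₂)].
At t = 96.27: e^(−t/τ₁) = 0.000117749, e^(−t/τ₂) = 0.0868780.
C₂ = 0.3540·[1 − (10.6411·0.000117749 − 39.4024·0.0868780)/(-28.7613)] = 0.3540·0.881022 = 0.311882 g/L.

0.3119 g/L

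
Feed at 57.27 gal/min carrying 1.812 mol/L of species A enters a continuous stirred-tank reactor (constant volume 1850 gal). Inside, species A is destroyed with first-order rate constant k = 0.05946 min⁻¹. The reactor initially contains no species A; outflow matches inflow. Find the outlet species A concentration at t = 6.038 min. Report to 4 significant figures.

0.2610 mol/L

Species balance: V dC/dt = Q C_in − Q C − k V C.
This is linear with rate a = Q/V + k = 0.0904168 min⁻¹.
C_ss = Q C_in/(Q + kV) = 0.620390 mol/L; C(t) = C_ss + (C₀ − C_ss) e^(−a t).
C(6.038) = 0.620390 + (-0.620390)·e^(−0.0904168·6.038) = 0.620390 + (-0.620390)·0.579299 = 0.260999 mol/L.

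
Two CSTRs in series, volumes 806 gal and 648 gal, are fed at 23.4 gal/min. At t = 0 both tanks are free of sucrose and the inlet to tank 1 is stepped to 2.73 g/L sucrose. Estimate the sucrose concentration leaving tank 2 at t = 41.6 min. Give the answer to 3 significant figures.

1.06 g/L

Time constants: τᵢ = Vᵢ/Q for each well-mixed tank.
τ₁ = 806/23.4 = 34.444 min; τ₂ = 648/23.4 = 27.692 min.
Tank 1: C₁ = C_in(1 − e^(−t/τ₁)). Tank 2 (τ₁ ≠ τ₂): C₂ = C_in[1 − (τ₁ e^(−t/τ₁) − τ₂ e^(−t/τ₂))/(τ₁ − τ₂)].
At t = 41.6: e^(−t/τ₁) = 0.29887, e^(−t/τ₂) = 0.22263.
C₂ = 2.73·[1 − (34.444·0.29887 − 27.692·0.22263)/(6.7521)] = 2.73·0.38846 = 1.0605 g/L.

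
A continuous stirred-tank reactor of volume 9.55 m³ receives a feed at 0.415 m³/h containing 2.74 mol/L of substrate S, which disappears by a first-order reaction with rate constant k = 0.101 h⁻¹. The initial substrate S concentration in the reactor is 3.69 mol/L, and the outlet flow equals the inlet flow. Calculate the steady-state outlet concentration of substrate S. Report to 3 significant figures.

0.824 mol/L

Species balance: V dC/dt = Q C_in − Q C − k V C.
Steady state (dC/dt = 0): C_ss = Q C_in/(Q + kV) = C_in/(1 + kV/Q).
C_ss = 0.415·2.74/(0.415 + 0.101·9.55) = 1.1371/1.3796 = 0.82425 mol/L.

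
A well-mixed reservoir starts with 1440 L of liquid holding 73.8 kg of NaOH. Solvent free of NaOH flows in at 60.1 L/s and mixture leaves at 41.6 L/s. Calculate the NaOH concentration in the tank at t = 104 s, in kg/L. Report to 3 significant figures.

0.00326 kg/L

Total volume: dV/dt = Q_in − Q_out = 18.500 L/s, so V(t) = 1440 + 18.500 t and V(104) = 3364.0 L.
No NaOH enters, so dm/dt = −Q_out · (m/V).
Separate: dm/m = −Q_out dt/V(t) ⇒ ln(m/m₀) = −(Q_out/(Q_in−Q_out)) ln(V/V₀).
m = m₀ (V₀/V)^(Q_out/(Q_in−Q_out)) = 73.8 × (1440/3364.0)^(2.2486) = 10.951 kg.
C = m/V = 10.951/3364.0 = 0.0032553 kg/L.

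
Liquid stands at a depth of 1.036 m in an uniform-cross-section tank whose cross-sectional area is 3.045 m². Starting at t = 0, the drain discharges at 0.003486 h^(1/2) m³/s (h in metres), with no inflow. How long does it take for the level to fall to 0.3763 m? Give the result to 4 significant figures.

With no inflow, A dh/dt = −0.003486 √h.
Separate and integrate: 2(√h − √h₀) = −(0.003486/A) t.
t = 2A(√h₀ − √h)/0.003486 = 2·3.045·(√1.036 − √0.3763)/0.003486
  = 6.09000 × (1.01784 − 0.613433) / 0.003486 = 706.496 s.

706.5 s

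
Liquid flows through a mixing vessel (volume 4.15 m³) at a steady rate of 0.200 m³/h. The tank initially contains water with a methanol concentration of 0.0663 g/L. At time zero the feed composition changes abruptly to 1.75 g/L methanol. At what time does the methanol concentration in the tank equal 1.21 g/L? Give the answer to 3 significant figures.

Species balance on the tank: V dC/dt = Q(C_in − C), so τ = V/Q = 20.750 h.
C(t) = C_in + (C₀ − C_in) e^(−t/τ). Set C = 1.21 and solve for t:
e^(−t/τ) = (C − C_in)/(C₀ − C_in) = (1.21 − 1.75)/(0.0663 − 1.75) = 0.32072
t = −τ ln(…) = 20.750 × 1.1372 = 23.596 h.

23.6 h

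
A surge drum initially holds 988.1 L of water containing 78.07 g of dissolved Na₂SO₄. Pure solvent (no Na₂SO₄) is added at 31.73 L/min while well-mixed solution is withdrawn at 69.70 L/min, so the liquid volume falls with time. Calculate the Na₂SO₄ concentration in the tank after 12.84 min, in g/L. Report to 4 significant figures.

Let m(t) be the amount of Na₂SO₄. Volume: V(t) = V₀ + (Q_in − Q_out) t = 988.1 − 37.9700 t; V(12.84) = 500.565 L.
Solute balance: dm/dt = 0 − Q_out C = −Q_out m/V(t).
Separate: dm/m = −Q_out dt/V(t) ⇒ ln(m/m₀) = −(Q_out/(Q_in−Q_out)) ln(V/V₀).
m = m₀ (V₀/V)^(Q_out/(Q_in−Q_out)) = 78.07 × (988.1/500.565)^(-1.83566) = 22.4047 g.
C = m/V = 22.4047/500.565 = 0.0447589 g/L.

0.04476 g/L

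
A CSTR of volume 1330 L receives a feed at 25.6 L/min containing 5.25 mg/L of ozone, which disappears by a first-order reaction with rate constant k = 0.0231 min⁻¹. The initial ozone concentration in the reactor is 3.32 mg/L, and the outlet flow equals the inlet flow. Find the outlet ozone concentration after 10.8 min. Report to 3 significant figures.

Species balance: V dC/dt = Q C_in − Q C − k V C.
dC/dt = (Q/V) C_in − (Q/V + k) C; effective rate a = Q/V + k = 0.019248 + 0.0231 = 0.042348 min⁻¹.
C_ss = Q C_in/(Q + kV) = 2.3862 mg/L; C(t) = C_ss + (C₀ − C_ss) e^(−a t).
C(10.8) = 2.3862 + (0.93376)·e^(−0.042348·10.8) = 2.3862 + (0.93376)·0.63295 = 2.9773 mg/L.

2.98 mg/L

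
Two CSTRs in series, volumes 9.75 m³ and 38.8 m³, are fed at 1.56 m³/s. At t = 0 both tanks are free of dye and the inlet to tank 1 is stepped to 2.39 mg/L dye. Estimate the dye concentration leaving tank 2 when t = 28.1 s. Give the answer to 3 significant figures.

Time constants: τᵢ = Vᵢ/Q for each well-mixed tank.
τ₁ = 9.75/1.56 = 6.2500 s; τ₂ = 38.8/1.56 = 24.872 s.
Tank 1: C₁ = C_in(1 − e^(−t/τ₁)). Tank 2 (τ₁ ≠ τ₂): C₂ = C_in[1 − (τ₁ e^(−t/τ₁) − τ₂ e^(−t/τ₂))/(τ₁ − τ₂)].
At t = 28.1: e^(−t/τ₁) = 0.011154, e^(−t/τ₂) = 0.32310.
C₂ = 2.39·[1 − (6.2500·0.011154 − 24.872·0.32310)/(-18.622)] = 2.39·0.57220 = 1.3676 mg/L.

1.37 mg/L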